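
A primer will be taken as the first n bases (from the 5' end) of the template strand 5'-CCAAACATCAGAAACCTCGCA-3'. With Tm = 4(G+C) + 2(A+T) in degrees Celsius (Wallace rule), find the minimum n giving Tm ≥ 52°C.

First 17 bases: CCAAACATCAGAAACCT → Tm = 48°C (< 52°C)
First 18 bases: CCAAACATCAGAAACCTC → Tm = 52°C (≥ 52°C)
Each additional base adds 2°C (A/T) or 4°C (G/C), so Tm is non-decreasing in n; n = 18 is the first length to reach 52°C.

n = 18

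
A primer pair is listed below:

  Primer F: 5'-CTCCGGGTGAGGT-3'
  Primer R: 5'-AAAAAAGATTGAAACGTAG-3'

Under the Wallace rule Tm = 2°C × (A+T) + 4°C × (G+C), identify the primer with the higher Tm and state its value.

Primer R, 48°C

Primer F: A+T=4, G+C=9 → Tm = 2(4)+4(9) = 44°C
Primer R: A+T=14, G+C=5 → Tm = 2(14)+4(5) = 48°C
44°C vs 48°C → primer R is higher.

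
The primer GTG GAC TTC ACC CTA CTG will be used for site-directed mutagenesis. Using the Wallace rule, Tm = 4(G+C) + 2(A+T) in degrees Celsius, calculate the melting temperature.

A=3, C=6, T=5, G=4
A+T = 8, G+C = 10
Tm = 2×8 + 4×10 = 56°C

56°C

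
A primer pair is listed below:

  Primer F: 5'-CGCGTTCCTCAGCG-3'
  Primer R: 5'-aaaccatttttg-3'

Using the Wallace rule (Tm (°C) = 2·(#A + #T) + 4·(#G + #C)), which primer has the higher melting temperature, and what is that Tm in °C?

Primer F, 48°C

Primer F: A+T=4, G+C=10 → Tm = 2(4)+4(10) = 48°C
Primer R: A+T=9, G+C=3 → Tm = 2(9)+4(3) = 30°C
48°C vs 30°C → primer F is higher.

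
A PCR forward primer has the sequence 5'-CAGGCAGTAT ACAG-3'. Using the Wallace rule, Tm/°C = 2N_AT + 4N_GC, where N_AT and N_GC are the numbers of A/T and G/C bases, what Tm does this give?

42°C

Counting bases: T=2, A=5, G=4, C=3
A+T = 7, G+C = 7
Tm = 4·7 + 2·7 = 28 + 14 = 42°C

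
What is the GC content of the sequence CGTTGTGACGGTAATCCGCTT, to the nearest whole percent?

52%

Counting bases: A=3, G=6, C=5, T=7
G+C = 6 + 5 = 11 out of 21 bases
%GC = 11/21 × 100 = 52.38% ≈ 52%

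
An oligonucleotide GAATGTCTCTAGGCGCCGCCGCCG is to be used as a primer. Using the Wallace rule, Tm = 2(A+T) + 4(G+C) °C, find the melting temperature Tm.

82°C

Scanning the sequence gives A=3, T=4, G=8, C=9.
So N_AT = 7 and N_GC = 17.
Tm = 2×7 + 4×17 = 82°C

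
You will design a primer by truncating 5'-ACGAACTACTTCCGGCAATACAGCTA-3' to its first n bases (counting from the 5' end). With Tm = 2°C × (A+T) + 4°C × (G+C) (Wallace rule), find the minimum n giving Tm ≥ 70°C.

n = 24

First 23 bases: ACGAACTACTTCCGGCAATACAG → Tm = 68°C (< 70°C)
First 24 bases: ACGAACTACTTCCGGCAATACAGC → Tm = 72°C (≥ 70°C)
Each additional base adds 2°C (A/T) or 4°C (G/C), so Tm is non-decreasing in n; n = 24 is the first length to reach 70°C.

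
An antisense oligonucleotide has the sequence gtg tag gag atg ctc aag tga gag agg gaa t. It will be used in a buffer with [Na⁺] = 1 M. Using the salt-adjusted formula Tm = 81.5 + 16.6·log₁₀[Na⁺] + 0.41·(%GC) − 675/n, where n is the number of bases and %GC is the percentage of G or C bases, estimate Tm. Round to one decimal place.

Length n = 31. Scanning the sequence gives C=2, G=13, T=6, A=10.
G+C = 15, so %GC = 15/31 × 100 = 48.387%
Salt term: 16.6 × (0) = 0
GC term: 0.41 × 48.387 = 19.839; length term: −675/31 = −21.774
Tm = 81.5 + (0) + 19.839 − 21.774 = 79.565 → 79.6°C

79.6°C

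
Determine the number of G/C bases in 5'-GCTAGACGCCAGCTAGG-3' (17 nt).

A=4, G=6, T=2, C=5
Total G or C: 6 + 5 = 11

11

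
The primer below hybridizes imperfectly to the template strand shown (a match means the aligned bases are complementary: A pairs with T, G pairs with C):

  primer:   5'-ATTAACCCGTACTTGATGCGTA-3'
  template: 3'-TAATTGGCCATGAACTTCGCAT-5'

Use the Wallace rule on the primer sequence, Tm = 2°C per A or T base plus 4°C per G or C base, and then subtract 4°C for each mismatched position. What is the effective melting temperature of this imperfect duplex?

Primer base counts: A=6, T=7, G=4, C=5 → A+T=13, G+C=9
Perfect-match Tm = 2(13) + 4(9) = 26 + 36 = 62°C
Mismatches (positions where the bases are not complementary): 2 (at positions 8, 17)
Effective Tm = 62 − 2×4 = 62 − 8 = 54°C

54°C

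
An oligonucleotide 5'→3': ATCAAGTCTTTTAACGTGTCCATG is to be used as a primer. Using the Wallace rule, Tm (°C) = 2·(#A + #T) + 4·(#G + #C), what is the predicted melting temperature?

Counting bases: G=4, C=5, A=6, T=9
A+T = 15, G+C = 9
Tm = 2×15 + 4×9 = 66°C

66°C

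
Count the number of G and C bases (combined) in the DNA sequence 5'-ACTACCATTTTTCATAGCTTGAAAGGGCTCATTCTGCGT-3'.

16

Scanning the sequence gives T=14, C=9, A=9, G=7.
Total G or C: 7 + 9 = 16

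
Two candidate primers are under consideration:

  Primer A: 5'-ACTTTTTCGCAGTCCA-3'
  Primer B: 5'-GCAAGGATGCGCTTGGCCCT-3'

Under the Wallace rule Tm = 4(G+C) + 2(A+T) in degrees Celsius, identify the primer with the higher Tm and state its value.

Primer B, 66°C

Primer A: A+T=9, G+C=7 → Tm = 2(9)+4(7) = 46°C
Primer B: A+T=7, G+C=13 → Tm = 2(7)+4(13) = 66°C
46°C vs 66°C → primer B is higher.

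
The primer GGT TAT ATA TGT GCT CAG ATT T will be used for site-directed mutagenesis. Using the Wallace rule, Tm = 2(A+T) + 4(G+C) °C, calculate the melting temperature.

Scanning the sequence gives A=5, C=2, G=5, T=10.
AT pairs contribute 15, GC pairs contribute 7.
Tm = 4·7 + 2·15 = 28 + 30 = 58°C

58°C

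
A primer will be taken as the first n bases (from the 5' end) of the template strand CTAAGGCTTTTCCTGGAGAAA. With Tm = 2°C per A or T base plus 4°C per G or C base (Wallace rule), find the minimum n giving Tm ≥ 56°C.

First 18 bases: CTAAGGCTTTTCCTGGAG → Tm = 54°C (< 56°C)
First 19 bases: CTAAGGCTTTTCCTGGAGA → Tm = 56°C (≥ 56°C)
Since every base adds ≥2°C, Tm only increases with n, so the threshold is first crossed at n = 19.

n = 19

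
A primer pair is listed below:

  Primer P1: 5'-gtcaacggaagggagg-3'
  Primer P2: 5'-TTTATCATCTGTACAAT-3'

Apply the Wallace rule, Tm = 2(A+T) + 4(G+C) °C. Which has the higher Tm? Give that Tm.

Primer P1, 52°C

Primer P1: A+T=6, G+C=10 → Tm = 2(6)+4(10) = 52°C
Primer P2: A+T=13, G+C=4 → Tm = 2(13)+4(4) = 42°C
52°C vs 42°C → primer P1 is higher.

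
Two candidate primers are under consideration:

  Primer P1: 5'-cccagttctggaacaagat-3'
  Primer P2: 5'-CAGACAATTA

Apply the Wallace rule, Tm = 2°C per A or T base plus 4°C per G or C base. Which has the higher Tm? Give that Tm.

Primer P1, 56°C

Primer P1: A+T=10, G+C=9 → Tm = 2(10)+4(9) = 56°C
Primer P2: A+T=7, G+C=3 → Tm = 2(7)+4(3) = 26°C
56°C vs 26°C → primer P1 is higher.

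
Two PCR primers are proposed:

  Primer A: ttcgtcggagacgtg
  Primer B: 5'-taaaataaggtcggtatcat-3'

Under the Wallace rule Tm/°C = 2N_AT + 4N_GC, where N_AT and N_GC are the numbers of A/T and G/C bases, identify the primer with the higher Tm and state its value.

Primer B, 52°C

Primer A: A+T=6, G+C=9 → Tm = 2(6)+4(9) = 48°C
Primer B: A+T=14, G+C=6 → Tm = 2(14)+4(6) = 52°C
48°C vs 52°C → primer B is higher.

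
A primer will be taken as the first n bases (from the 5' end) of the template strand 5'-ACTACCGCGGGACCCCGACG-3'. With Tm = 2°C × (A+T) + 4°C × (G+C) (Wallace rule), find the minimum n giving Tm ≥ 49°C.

n = 15

First 14 bases: ACTACCGCGGGACC → Tm = 48°C (< 49°C)
First 15 bases: ACTACCGCGGGACCC → Tm = 52°C (≥ 49°C)
Each additional base adds 2°C (A/T) or 4°C (G/C), so Tm is non-decreasing in n; n = 15 is the first length to reach 49°C.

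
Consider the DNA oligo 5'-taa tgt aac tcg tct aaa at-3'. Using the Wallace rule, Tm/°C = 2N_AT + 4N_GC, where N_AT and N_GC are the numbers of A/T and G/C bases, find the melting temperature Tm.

G=2, C=3, T=7, A=8
So N_AT = 15 and N_GC = 5.
Tm = 4·5 + 2·15 = 20 + 30 = 50°C

50°C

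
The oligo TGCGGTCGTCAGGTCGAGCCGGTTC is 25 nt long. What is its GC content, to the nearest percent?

Base counts: A=2, G=10, T=6, C=7
G+C = 10 + 7 = 17 out of 25 bases
%GC = 17/25 × 100 = 68% ≈ 68%

68%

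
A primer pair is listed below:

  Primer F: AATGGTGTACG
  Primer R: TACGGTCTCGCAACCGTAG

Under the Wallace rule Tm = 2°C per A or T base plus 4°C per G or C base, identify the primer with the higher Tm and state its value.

Primer F: A+T=6, G+C=5 → Tm = 2(6)+4(5) = 32°C
Primer R: A+T=8, G+C=11 → Tm = 2(8)+4(11) = 60°C
32°C vs 60°C → primer R is higher.

Primer R, 60°C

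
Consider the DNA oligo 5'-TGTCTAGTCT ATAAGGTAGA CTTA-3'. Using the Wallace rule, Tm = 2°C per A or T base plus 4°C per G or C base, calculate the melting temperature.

64°C

G=5, T=9, A=7, C=3
So N_AT = 16 and N_GC = 8.
Tm = 2(16) + 4(8) = 32 + 32 = 64°C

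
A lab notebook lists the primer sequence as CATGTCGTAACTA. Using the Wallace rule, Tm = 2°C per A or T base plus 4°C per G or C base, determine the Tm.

36°C

Counting bases: G=2, A=4, C=3, T=4
So N_AT = 8 and N_GC = 5.
Tm = 2(8) + 4(5) = 16 + 20 = 36°C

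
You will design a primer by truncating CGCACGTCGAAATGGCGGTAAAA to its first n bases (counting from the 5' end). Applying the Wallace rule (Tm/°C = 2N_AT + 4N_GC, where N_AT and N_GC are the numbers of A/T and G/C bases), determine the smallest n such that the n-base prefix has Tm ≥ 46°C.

First 14 bases: CGCACGTCGAAATG → Tm = 44°C (< 46°C)
First 15 bases: CGCACGTCGAAATGG → Tm = 48°C (≥ 46°C)
Each additional base adds 2°C (A/T) or 4°C (G/C), so Tm is non-decreasing in n; n = 15 is the first length to reach 46°C.

n = 15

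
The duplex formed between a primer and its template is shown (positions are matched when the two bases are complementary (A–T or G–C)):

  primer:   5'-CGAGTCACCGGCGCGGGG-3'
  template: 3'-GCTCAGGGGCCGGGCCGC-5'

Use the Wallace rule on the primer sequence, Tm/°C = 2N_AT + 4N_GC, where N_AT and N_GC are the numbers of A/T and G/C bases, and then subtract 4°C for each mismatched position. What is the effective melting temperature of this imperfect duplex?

Primer base counts: A=2, T=1, G=9, C=6 → A+T=3, G+C=15
Perfect-match Tm = 2(3) + 4(15) = 6 + 60 = 66°C
Mismatches (positions where the bases are not complementary): 3 (at positions 7, 13, 17)
Effective Tm = 66 − 3×4 = 66 − 12 = 54°C

54°C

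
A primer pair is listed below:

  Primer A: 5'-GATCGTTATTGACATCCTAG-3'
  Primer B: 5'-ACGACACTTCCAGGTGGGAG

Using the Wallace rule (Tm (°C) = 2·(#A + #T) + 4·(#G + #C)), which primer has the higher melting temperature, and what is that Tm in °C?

Primer B, 64°C

Primer A: A+T=12, G+C=8 → Tm = 2(12)+4(8) = 56°C
Primer B: A+T=8, G+C=12 → Tm = 2(8)+4(12) = 64°C
56°C vs 64°C → primer B is higher.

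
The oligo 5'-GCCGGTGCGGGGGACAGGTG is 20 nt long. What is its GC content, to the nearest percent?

80%

T=2, A=2, G=12, C=4
G+C = 12 + 4 = 16 out of 20 bases
%GC = 16/20 × 100 = 80% ≈ 80%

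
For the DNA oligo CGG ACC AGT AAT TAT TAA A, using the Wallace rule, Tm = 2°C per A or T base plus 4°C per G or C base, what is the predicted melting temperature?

Counting bases: C=3, T=5, A=8, G=3
A+T = 13, G+C = 6
Tm = 4·6 + 2·13 = 24 + 26 = 50°C

50°C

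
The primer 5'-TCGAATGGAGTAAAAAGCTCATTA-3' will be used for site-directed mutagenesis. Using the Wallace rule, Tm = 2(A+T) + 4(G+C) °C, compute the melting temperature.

Base counts: A=10, T=6, C=3, G=5
AT pairs contribute 16, GC pairs contribute 8.
Tm = 2(16) + 4(8) = 32 + 32 = 64°C

64°C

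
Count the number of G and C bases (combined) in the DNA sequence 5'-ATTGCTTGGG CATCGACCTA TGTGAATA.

12

Scanning the sequence gives G=7, C=5, T=9, A=7.
Total G or C: 7 + 5 = 12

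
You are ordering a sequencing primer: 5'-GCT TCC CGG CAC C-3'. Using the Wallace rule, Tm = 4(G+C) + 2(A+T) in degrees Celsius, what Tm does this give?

Base counts: T=2, G=3, A=1, C=7
A+T = 3, G+C = 10
Tm = 2(3) + 4(10) = 6 + 40 = 46°C

46°C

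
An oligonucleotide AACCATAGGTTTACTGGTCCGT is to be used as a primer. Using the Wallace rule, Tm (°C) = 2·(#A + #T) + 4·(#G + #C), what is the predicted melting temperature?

64°C

Scanning the sequence gives G=5, C=5, A=5, T=7.
AT pairs contribute 12, GC pairs contribute 10.
Tm = 4·10 + 2·12 = 40 + 24 = 64°C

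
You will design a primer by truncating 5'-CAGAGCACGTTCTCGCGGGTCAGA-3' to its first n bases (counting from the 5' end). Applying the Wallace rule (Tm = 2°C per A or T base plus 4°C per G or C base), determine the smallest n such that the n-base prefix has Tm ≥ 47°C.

First 14 bases: CAGAGCACGTTCTC → Tm = 44°C (< 47°C)
First 15 bases: CAGAGCACGTTCTCG → Tm = 48°C (≥ 47°C)
Each additional base adds 2°C (A/T) or 4°C (G/C), so Tm is non-decreasing in n; n = 15 is the first length to reach 47°C.

n = 15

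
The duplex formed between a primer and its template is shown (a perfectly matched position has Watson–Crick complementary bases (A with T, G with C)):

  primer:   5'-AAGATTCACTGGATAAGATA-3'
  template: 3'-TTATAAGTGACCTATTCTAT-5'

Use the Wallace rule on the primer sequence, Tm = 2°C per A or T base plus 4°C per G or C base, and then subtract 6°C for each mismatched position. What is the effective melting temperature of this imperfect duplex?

46°C

Primer base counts: A=9, T=5, G=4, C=2 → A+T=14, G+C=6
Perfect-match Tm = 2(14) + 4(6) = 28 + 24 = 52°C
Mismatches (positions where the bases are not complementary): 1 (at position 3)
Effective Tm = 52 − 1×6 = 52 − 6 = 46°C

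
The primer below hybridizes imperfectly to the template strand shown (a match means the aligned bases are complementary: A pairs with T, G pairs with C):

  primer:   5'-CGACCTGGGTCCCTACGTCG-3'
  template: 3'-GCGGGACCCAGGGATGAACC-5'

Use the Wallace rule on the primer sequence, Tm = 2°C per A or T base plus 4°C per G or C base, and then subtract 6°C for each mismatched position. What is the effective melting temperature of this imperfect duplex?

50°C

Primer base counts: A=2, T=4, G=6, C=8 → A+T=6, G+C=14
Perfect-match Tm = 2(6) + 4(14) = 12 + 56 = 68°C
Mismatches (positions where the bases are not complementary): 3 (at positions 3, 17, 19)
Effective Tm = 68 − 3×6 = 68 − 18 = 50°C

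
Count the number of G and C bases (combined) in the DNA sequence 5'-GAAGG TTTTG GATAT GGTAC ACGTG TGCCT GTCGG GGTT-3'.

20

Base counts: A=6, G=15, T=13, C=5
Total G or C: 15 + 5 = 20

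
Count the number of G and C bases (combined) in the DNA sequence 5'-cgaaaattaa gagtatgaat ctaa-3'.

Base counts: C=2, A=12, T=6, G=4
Total G or C: 4 + 2 = 6

6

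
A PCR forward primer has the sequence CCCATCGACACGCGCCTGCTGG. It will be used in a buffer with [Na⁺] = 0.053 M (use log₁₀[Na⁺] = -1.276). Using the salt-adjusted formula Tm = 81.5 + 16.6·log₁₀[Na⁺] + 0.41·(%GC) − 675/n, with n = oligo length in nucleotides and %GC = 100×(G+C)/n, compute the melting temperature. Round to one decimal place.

Length n = 22. Counting bases: G=6, C=10, T=3, A=3
G+C = 16, so %GC = 16/22 × 100 = 72.727%
Salt term: 16.6 × (-1.276) = -21.182
GC term: 0.41 × 72.727 = 29.818; length term: −675/22 = −30.682
Tm = 81.5 + (-21.182) + 29.818 − 30.682 = 59.454 → 59.5°C

59.5°C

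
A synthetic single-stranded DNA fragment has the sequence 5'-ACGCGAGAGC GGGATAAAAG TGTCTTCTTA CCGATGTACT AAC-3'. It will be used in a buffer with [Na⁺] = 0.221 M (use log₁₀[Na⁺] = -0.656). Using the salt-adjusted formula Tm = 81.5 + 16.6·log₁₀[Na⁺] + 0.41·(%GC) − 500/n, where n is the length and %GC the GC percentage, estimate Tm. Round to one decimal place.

78.1°C

Length n = 43. A=13, T=10, C=9, G=11
G+C = 20, so %GC = 20/43 × 100 = 46.512%
Salt term: 16.6 × (-0.656) = -10.89
GC term: 0.41 × 46.512 = 19.07; length term: −500/43 = −11.628
Tm = 81.5 + (-10.89) + 19.07 − 11.628 = 78.052 → 78.1°C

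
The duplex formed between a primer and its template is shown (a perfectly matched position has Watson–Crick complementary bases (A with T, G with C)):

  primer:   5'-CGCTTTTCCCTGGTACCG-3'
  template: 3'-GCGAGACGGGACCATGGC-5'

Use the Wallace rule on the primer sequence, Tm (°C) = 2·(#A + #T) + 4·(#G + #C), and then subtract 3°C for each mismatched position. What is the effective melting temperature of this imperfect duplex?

52°C

Primer base counts: A=1, T=6, G=4, C=7 → A+T=7, G+C=11
Perfect-match Tm = 2(7) + 4(11) = 14 + 44 = 58°C
Mismatches (positions where the bases are not complementary): 2 (at positions 5, 7)
Effective Tm = 58 − 2×3 = 58 − 6 = 52°C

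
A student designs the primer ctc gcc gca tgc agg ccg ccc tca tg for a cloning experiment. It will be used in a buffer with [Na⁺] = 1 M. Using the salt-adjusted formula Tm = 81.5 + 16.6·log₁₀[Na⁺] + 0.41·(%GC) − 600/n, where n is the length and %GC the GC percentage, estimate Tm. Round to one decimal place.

88.4°C

Length n = 26. Counting bases: T=4, G=7, C=12, A=3
G+C = 19, so %GC = 19/26 × 100 = 73.077%
Salt term: 16.6 × (0) = 0
GC term: 0.41 × 73.077 = 29.962; length term: −600/26 = −23.077
Tm = 81.5 + (0) + 29.962 − 23.077 = 88.385 → 88.4°C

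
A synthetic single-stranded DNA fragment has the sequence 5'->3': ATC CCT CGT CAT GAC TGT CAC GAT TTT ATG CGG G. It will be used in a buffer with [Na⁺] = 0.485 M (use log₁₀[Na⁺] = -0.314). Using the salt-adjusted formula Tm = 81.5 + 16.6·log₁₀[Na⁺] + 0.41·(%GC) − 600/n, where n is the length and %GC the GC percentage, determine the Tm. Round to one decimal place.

Length n = 34. Scanning the sequence gives T=11, C=9, A=6, G=8.
G+C = 17, so %GC = 17/34 × 100 = 50%
Salt term: 16.6 × (-0.314) = -5.212
GC term: 0.41 × 50 = 20.5; length term: −600/34 = −17.647
Tm = 81.5 + (-5.212) + 20.5 − 17.647 = 79.141 → 79.1°C

79.1°C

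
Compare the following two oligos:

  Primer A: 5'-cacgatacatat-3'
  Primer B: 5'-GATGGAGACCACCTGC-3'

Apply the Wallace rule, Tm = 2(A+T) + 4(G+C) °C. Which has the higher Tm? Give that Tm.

Primer B, 52°C

Primer A: A+T=8, G+C=4 → Tm = 2(8)+4(4) = 32°C
Primer B: A+T=6, G+C=10 → Tm = 2(6)+4(10) = 52°C
32°C vs 52°C → primer B is higher.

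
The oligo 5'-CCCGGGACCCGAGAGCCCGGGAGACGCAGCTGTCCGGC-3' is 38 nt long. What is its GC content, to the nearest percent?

Counting bases: C=15, A=6, T=2, G=15
G+C = 15 + 15 = 30 out of 38 bases
%GC = 30/38 × 100 = 78.95% ≈ 79%

79%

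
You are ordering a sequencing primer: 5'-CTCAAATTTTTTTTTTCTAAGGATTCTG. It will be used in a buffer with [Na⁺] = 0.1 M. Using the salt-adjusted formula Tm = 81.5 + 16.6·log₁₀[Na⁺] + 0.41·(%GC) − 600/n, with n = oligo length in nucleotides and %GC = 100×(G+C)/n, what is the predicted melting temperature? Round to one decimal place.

53.7°C

Length n = 28. Scanning the sequence gives T=15, G=3, A=6, C=4.
G+C = 7, so %GC = 7/28 × 100 = 25%
Salt term: 16.6 × (-1) = -16.6
GC term: 0.41 × 25 = 10.25; length term: −600/28 = −21.429
Tm = 81.5 + (-16.6) + 10.25 − 21.429 = 53.721 → 53.7°C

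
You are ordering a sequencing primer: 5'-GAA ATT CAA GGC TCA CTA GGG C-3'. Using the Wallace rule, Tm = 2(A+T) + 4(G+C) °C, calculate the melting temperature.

66°C

Scanning the sequence gives C=5, A=7, G=6, T=4.
AT pairs contribute 11, GC pairs contribute 11.
Tm = 2(11) + 4(11) = 22 + 44 = 66°C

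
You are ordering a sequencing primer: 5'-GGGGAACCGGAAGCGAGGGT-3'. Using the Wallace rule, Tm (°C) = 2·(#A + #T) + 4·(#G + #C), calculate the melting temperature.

68°C

Counting bases: A=5, C=3, G=11, T=1
So N_AT = 6 and N_GC = 14.
Tm = 2(6) + 4(14) = 12 + 56 = 68°C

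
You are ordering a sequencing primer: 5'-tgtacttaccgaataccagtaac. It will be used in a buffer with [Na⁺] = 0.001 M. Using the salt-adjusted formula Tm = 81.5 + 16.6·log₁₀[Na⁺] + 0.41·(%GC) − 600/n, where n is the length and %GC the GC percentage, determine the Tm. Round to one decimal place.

21.7°C

Length n = 23. Base counts: G=3, T=6, A=8, C=6
G+C = 9, so %GC = 9/23 × 100 = 39.13%
Salt term: 16.6 × (-3) = -49.8
GC term: 0.41 × 39.13 = 16.043; length term: −600/23 = −26.087
Tm = 81.5 + (-49.8) + 16.043 − 26.087 = 21.656 → 21.7°C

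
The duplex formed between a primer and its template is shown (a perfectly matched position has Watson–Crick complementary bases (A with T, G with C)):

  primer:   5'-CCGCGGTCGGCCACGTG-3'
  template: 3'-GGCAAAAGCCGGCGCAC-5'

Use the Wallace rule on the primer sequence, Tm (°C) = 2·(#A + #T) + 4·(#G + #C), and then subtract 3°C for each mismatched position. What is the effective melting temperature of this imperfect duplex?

Primer base counts: A=1, T=2, G=7, C=7 → A+T=3, G+C=14
Perfect-match Tm = 2(3) + 4(14) = 6 + 56 = 62°C
Mismatches (positions where the bases are not complementary): 4 (at positions 4, 5, 6, 13)
Effective Tm = 62 − 4×3 = 62 − 12 = 50°C

50°C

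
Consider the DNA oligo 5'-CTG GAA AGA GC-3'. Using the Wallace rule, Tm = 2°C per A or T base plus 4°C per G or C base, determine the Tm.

Counting bases: A=4, G=4, C=2, T=1
AT pairs contribute 5, GC pairs contribute 6.
Tm = 4·6 + 2·5 = 24 + 10 = 34°C

34°C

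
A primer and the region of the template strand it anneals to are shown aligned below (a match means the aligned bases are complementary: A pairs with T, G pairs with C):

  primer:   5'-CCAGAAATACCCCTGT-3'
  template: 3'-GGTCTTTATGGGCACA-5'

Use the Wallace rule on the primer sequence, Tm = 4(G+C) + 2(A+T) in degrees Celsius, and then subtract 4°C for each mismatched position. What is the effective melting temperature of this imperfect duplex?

44°C

Primer base counts: A=5, T=3, G=2, C=6 → A+T=8, G+C=8
Perfect-match Tm = 2(8) + 4(8) = 16 + 32 = 48°C
Mismatches (positions where the bases are not complementary): 1 (at position 13)
Effective Tm = 48 − 1×4 = 48 − 4 = 44°C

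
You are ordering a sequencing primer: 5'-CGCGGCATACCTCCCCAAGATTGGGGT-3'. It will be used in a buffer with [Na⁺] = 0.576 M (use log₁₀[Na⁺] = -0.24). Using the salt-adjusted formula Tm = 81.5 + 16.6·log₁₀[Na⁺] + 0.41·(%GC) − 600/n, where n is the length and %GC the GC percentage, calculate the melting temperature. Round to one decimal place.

Length n = 27. Counting bases: G=8, A=5, C=9, T=5
G+C = 17, so %GC = 17/27 × 100 = 62.963%
Salt term: 16.6 × (-0.24) = -3.984
GC term: 0.41 × 62.963 = 25.815; length term: −600/27 = −22.222
Tm = 81.5 + (-3.984) + 25.815 − 22.222 = 81.109 → 81.1°C

81.1°C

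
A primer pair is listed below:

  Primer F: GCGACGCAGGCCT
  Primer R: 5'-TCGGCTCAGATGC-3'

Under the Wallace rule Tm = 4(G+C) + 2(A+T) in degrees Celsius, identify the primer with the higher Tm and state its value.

Primer F, 46°C

Primer F: A+T=3, G+C=10 → Tm = 2(3)+4(10) = 46°C
Primer R: A+T=5, G+C=8 → Tm = 2(5)+4(8) = 42°C
46°C vs 42°C → primer F is higher.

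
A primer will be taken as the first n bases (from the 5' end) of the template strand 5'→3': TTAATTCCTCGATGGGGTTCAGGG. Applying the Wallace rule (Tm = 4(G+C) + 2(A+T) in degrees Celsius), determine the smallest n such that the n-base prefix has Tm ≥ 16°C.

First 6 bases: TTAATT → Tm = 12°C (< 16°C)
First 7 bases: TTAATTC → Tm = 16°C (≥ 16°C)
Each additional base adds 2°C (A/T) or 4°C (G/C), so Tm is non-decreasing in n; n = 7 is the first length to reach 16°C.

n = 7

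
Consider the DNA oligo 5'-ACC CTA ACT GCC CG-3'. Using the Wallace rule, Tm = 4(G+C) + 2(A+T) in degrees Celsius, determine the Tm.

Counting bases: G=2, C=7, T=2, A=3
A+T = 5, G+C = 9
Tm = 2(5) + 4(9) = 10 + 36 = 46°C

46°C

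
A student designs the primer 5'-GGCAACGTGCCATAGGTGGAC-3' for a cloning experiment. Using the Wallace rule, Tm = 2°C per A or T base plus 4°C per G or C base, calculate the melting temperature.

68°C

T=3, G=8, C=5, A=5
AT pairs contribute 8, GC pairs contribute 13.
Tm = 4·13 + 2·8 = 52 + 16 = 68°C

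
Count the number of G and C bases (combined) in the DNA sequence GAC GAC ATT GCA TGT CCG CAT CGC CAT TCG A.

17

A=7, G=7, C=10, T=7
Total G or C: 7 + 10 = 17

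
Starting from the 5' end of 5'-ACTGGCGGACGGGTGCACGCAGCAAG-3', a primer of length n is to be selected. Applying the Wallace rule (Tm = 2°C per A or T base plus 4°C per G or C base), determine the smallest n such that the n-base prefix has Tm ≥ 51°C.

n = 15

First 14 bases: ACTGGCGGACGGGT → Tm = 48°C (< 51°C)
First 15 bases: ACTGGCGGACGGGTG → Tm = 52°C (≥ 51°C)
Since every base adds ≥2°C, Tm only increases with n, so the threshold is first crossed at n = 15.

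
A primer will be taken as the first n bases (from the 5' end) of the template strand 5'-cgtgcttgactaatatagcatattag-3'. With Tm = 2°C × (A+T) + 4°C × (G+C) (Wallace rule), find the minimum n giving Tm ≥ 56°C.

First 19 bases: CGTGCTTGACTAATATAGC → Tm = 54°C (< 56°C)
First 20 bases: CGTGCTTGACTAATATAGCA → Tm = 56°C (≥ 56°C)
Each additional base adds 2°C (A/T) or 4°C (G/C), so Tm is non-decreasing in n; n = 20 is the first length to reach 56°C.

n = 20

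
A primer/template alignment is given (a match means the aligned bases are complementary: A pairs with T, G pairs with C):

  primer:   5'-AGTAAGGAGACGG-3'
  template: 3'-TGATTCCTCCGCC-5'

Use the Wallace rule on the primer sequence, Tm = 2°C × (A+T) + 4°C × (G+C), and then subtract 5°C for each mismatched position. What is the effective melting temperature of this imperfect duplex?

30°C

Primer base counts: A=5, T=1, G=6, C=1 → A+T=6, G+C=7
Perfect-match Tm = 2(6) + 4(7) = 12 + 28 = 40°C
Mismatches (positions where the bases are not complementary): 2 (at positions 2, 10)
Effective Tm = 40 − 2×5 = 40 − 10 = 30°C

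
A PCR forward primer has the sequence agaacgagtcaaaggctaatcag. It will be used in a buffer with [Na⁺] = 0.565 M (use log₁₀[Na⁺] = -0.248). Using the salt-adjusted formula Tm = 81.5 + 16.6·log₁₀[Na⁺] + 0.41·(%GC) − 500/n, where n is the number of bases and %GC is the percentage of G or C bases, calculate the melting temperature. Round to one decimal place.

Length n = 23. T=3, G=6, C=4, A=10
G+C = 10, so %GC = 10/23 × 100 = 43.478%
Salt term: 16.6 × (-0.248) = -4.117
GC term: 0.41 × 43.478 = 17.826; length term: −500/23 = −21.739
Tm = 81.5 + (-4.117) + 17.826 − 21.739 = 73.47 → 73.5°C

73.5°C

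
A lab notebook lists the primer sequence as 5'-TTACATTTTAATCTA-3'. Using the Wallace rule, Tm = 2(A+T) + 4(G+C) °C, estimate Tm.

34°C

T=8, A=5, C=2, G=0
AT pairs contribute 13, GC pairs contribute 2.
Tm = 4·2 + 2·13 = 8 + 26 = 34°C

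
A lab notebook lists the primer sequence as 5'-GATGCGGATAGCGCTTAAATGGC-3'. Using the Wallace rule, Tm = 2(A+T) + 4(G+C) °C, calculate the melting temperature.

A=6, G=8, T=5, C=4
AT pairs contribute 11, GC pairs contribute 12.
Tm = 2×11 + 4×12 = 70°C

70°C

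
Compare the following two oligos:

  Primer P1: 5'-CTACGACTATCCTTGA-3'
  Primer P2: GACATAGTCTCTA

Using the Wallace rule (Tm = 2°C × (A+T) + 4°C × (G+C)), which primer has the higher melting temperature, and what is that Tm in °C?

Primer P1, 46°C

Primer P1: A+T=9, G+C=7 → Tm = 2(9)+4(7) = 46°C
Primer P2: A+T=8, G+C=5 → Tm = 2(8)+4(5) = 36°C
46°C vs 36°C → primer P1 is higher.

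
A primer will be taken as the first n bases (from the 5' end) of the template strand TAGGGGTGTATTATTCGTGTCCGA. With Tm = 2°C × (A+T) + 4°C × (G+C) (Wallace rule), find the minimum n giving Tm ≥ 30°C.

n = 10

First 9 bases: TAGGGGTGT → Tm = 28°C (< 30°C)
First 10 bases: TAGGGGTGTA → Tm = 30°C (≥ 30°C)
Each additional base adds 2°C (A/T) or 4°C (G/C), so Tm is non-decreasing in n; n = 10 is the first length to reach 30°C.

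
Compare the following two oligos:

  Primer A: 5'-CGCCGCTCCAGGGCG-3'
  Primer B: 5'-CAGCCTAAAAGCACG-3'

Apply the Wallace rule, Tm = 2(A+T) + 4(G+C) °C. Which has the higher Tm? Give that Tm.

Primer A, 56°C

Primer A: A+T=2, G+C=13 → Tm = 2(2)+4(13) = 56°C
Primer B: A+T=7, G+C=8 → Tm = 2(7)+4(8) = 46°C
56°C vs 46°C → primer A is higher.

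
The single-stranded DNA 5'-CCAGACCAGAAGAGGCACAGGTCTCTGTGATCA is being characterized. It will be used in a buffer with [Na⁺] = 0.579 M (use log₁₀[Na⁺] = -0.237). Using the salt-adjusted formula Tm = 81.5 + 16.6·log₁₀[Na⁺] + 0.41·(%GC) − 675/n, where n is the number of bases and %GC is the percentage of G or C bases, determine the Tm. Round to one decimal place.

Length n = 33. Counting bases: A=10, G=9, T=5, C=9
G+C = 18, so %GC = 18/33 × 100 = 54.545%
Salt term: 16.6 × (-0.237) = -3.934
GC term: 0.41 × 54.545 = 22.363; length term: −675/33 = −20.455
Tm = 81.5 + (-3.934) + 22.363 − 20.455 = 79.474 → 79.5°C

79.5°C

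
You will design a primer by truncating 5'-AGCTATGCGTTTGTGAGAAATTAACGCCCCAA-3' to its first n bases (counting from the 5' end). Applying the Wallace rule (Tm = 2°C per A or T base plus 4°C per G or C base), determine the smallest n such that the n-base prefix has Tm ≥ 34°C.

First 11 bases: AGCTATGCGTT → Tm = 32°C (< 34°C)
First 12 bases: AGCTATGCGTTT → Tm = 34°C (≥ 34°C)
Each additional base adds 2°C (A/T) or 4°C (G/C), so Tm is non-decreasing in n; n = 12 is the first length to reach 34°C.

n = 12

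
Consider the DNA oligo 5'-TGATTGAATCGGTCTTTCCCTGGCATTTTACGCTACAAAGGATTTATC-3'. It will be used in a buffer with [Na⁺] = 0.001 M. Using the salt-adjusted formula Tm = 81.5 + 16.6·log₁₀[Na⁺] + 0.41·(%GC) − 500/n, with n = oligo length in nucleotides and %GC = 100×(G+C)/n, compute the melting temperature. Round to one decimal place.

37.5°C

Length n = 48. G=9, T=18, A=11, C=10
G+C = 19, so %GC = 19/48 × 100 = 39.583%
Salt term: 16.6 × (-3) = -49.8
GC term: 0.41 × 39.583 = 16.229; length term: −500/48 = −10.417
Tm = 81.5 + (-49.8) + 16.229 − 10.417 = 37.512 → 37.5°C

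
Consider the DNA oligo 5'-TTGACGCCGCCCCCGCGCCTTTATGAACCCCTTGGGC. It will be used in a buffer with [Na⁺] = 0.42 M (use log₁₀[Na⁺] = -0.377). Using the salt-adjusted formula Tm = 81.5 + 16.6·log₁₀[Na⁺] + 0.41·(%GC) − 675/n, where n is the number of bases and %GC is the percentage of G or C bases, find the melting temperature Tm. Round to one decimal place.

Length n = 37. Base counts: A=4, G=9, C=16, T=8
G+C = 25, so %GC = 25/37 × 100 = 67.568%
Salt term: 16.6 × (-0.377) = -6.258
GC term: 0.41 × 67.568 = 27.703; length term: −675/37 = −18.243
Tm = 81.5 + (-6.258) + 27.703 − 18.243 = 84.702 → 84.7°C

84.7°C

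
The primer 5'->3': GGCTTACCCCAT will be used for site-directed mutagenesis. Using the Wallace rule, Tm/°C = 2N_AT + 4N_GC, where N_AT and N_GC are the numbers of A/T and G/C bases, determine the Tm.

38°C

Base counts: T=3, C=5, G=2, A=2
AT pairs contribute 5, GC pairs contribute 7.
Tm = 4·7 + 2·5 = 28 + 10 = 38°C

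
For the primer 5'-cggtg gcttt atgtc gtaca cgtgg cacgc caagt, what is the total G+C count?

20

Scanning the sequence gives A=6, G=11, C=9, T=9.
G+C = 11 + 9 = 20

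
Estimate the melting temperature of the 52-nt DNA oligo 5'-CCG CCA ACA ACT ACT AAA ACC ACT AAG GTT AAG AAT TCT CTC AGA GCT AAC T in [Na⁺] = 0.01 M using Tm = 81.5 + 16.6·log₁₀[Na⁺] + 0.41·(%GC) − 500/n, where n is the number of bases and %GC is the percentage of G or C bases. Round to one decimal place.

55.2°C

Length n = 52. T=11, C=15, G=6, A=20
G+C = 21, so %GC = 21/52 × 100 = 40.385%
Salt term: 16.6 × (-2) = -33.2
GC term: 0.41 × 40.385 = 16.558; length term: −500/52 = −9.615
Tm = 81.5 + (-33.2) + 16.558 − 9.615 = 55.243 → 55.2°C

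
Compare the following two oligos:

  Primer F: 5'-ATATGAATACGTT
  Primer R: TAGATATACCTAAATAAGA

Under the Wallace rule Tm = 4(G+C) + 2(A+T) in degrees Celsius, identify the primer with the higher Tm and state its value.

Primer R, 46°C

Primer F: A+T=10, G+C=3 → Tm = 2(10)+4(3) = 32°C
Primer R: A+T=15, G+C=4 → Tm = 2(15)+4(4) = 46°C
32°C vs 46°C → primer R is higher.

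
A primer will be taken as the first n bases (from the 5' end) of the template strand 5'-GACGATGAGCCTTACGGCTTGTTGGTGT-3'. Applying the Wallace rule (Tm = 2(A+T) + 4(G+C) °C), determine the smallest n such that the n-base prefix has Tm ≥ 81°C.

First 26 bases: GACGATGAGCCTTACGGCTTGTTGGT → Tm = 80°C (< 81°C)
First 27 bases: GACGATGAGCCTTACGGCTTGTTGGTG → Tm = 84°C (≥ 81°C)
Each additional base adds 2°C (A/T) or 4°C (G/C), so Tm is non-decreasing in n; n = 27 is the first length to reach 81°C.

n = 27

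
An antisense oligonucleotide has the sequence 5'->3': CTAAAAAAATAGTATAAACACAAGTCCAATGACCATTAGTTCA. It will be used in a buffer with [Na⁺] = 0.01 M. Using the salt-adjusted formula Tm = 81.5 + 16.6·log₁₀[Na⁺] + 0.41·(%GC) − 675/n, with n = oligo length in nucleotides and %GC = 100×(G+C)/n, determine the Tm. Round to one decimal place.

Length n = 43. Base counts: G=4, C=8, A=21, T=10
G+C = 12, so %GC = 12/43 × 100 = 27.907%
Salt term: 16.6 × (-2) = -33.2
GC term: 0.41 × 27.907 = 11.442; length term: −675/43 = −15.698
Tm = 81.5 + (-33.2) + 11.442 − 15.698 = 44.044 → 44.0°C

44.0°C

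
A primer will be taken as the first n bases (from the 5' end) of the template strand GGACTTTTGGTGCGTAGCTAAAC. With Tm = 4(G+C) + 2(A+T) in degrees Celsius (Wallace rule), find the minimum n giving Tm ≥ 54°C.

n = 18

First 17 bases: GGACTTTTGGTGCGTAG → Tm = 52°C (< 54°C)
First 18 bases: GGACTTTTGGTGCGTAGC → Tm = 56°C (≥ 54°C)
Since every base adds ≥2°C, Tm only increases with n, so the threshold is first crossed at n = 18.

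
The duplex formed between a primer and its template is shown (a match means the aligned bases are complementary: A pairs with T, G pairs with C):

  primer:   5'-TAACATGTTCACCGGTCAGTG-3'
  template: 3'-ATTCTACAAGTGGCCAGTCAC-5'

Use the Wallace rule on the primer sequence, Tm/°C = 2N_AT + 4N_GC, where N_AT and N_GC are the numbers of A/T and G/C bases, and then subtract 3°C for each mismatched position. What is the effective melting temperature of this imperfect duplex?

59°C

Primer base counts: A=5, T=6, G=5, C=5 → A+T=11, G+C=10
Perfect-match Tm = 2(11) + 4(10) = 22 + 40 = 62°C
Mismatches (positions where the bases are not complementary): 1 (at position 4)
Effective Tm = 62 − 1×3 = 62 − 3 = 59°C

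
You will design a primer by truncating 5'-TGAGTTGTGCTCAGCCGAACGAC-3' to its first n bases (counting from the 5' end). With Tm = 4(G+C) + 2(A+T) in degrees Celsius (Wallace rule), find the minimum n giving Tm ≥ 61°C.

First 19 bases: TGAGTTGTGCTCAGCCGAA → Tm = 58°C (< 61°C)
First 20 bases: TGAGTTGTGCTCAGCCGAAC → Tm = 62°C (≥ 61°C)
Each additional base adds 2°C (A/T) or 4°C (G/C), so Tm is non-decreasing in n; n = 20 is the first length to reach 61°C.

n = 20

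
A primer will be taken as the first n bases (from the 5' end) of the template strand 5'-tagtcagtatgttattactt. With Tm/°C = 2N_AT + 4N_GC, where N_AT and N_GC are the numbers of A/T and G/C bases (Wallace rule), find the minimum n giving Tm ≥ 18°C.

First 6 bases: TAGTCA → Tm = 16°C (< 18°C)
First 7 bases: TAGTCAG → Tm = 20°C (≥ 18°C)
Each additional base adds 2°C (A/T) or 4°C (G/C), so Tm is non-decreasing in n; n = 7 is the first length to reach 18°C.

n = 7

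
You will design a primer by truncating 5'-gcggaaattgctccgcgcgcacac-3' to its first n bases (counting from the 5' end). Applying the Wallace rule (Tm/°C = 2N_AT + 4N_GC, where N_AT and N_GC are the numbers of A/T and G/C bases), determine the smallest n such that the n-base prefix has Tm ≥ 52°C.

n = 16

First 15 bases: GCGGAAATTGCTCCG → Tm = 48°C (< 52°C)
First 16 bases: GCGGAAATTGCTCCGC → Tm = 52°C (≥ 52°C)
Each additional base adds 2°C (A/T) or 4°C (G/C), so Tm is non-decreasing in n; n = 16 is the first length to reach 52°C.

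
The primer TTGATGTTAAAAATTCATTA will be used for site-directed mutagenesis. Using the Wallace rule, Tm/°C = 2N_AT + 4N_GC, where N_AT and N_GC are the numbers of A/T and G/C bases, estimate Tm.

46°C

Counting bases: T=9, C=1, A=8, G=2
A+T = 17, G+C = 3
Tm = 2×17 + 4×3 = 46°C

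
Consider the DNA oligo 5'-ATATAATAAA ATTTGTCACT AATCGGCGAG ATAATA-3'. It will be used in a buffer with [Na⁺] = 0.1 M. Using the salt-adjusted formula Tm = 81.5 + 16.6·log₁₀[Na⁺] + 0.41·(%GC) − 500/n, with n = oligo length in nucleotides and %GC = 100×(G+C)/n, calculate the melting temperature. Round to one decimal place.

61.3°C

Length n = 36. Base counts: A=16, G=5, T=11, C=4
G+C = 9, so %GC = 9/36 × 100 = 25%
Salt term: 16.6 × (-1) = -16.6
GC term: 0.41 × 25 = 10.25; length term: −500/36 = −13.889
Tm = 81.5 + (-16.6) + 10.25 − 13.889 = 61.261 → 61.3°C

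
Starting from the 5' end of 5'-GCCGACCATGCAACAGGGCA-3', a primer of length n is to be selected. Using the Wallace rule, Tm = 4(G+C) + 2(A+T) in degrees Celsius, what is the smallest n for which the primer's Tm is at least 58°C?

First 17 bases: GCCGACCATGCAACAGG → Tm = 56°C (< 58°C)
First 18 bases: GCCGACCATGCAACAGGG → Tm = 60°C (≥ 58°C)
Each additional base adds 2°C (A/T) or 4°C (G/C), so Tm is non-decreasing in n; n = 18 is the first length to reach 58°C.

n = 18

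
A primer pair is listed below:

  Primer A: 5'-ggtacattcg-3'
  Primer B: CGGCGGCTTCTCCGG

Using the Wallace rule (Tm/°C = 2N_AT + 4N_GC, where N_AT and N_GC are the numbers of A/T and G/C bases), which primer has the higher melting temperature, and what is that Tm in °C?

Primer A: A+T=5, G+C=5 → Tm = 2(5)+4(5) = 30°C
Primer B: A+T=3, G+C=12 → Tm = 2(3)+4(12) = 54°C
30°C vs 54°C → primer B is higher.

Primer B, 54°C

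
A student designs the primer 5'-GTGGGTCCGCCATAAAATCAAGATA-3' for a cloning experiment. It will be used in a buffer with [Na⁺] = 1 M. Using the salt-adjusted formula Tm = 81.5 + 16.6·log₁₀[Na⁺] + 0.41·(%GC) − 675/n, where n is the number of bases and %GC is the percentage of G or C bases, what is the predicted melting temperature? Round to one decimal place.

72.5°C

Length n = 25. Counting bases: C=5, T=5, G=6, A=9
G+C = 11, so %GC = 11/25 × 100 = 44%
Salt term: 16.6 × (0) = 0
GC term: 0.41 × 44 = 18.04; length term: −675/25 = −27
Tm = 81.5 + (0) + 18.04 − 27 = 72.54 → 72.5°C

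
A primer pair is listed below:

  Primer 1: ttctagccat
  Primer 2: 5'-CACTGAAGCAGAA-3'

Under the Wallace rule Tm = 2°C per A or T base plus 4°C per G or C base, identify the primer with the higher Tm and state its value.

Primer 1: A+T=6, G+C=4 → Tm = 2(6)+4(4) = 28°C
Primer 2: A+T=7, G+C=6 → Tm = 2(7)+4(6) = 38°C
28°C vs 38°C → primer 2 is higher.

Primer 2, 38°C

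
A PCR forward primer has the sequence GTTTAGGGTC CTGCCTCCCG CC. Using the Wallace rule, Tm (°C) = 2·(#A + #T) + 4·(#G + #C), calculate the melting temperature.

74°C

Base counts: G=6, T=6, C=9, A=1
So N_AT = 7 and N_GC = 15.
Tm = 2(7) + 4(15) = 14 + 60 = 74°C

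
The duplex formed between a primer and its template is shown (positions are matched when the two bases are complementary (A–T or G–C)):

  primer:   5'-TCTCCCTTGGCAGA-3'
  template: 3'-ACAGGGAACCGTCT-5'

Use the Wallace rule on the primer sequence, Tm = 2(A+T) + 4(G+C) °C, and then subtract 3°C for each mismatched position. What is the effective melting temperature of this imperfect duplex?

41°C

Primer base counts: A=2, T=4, G=3, C=5 → A+T=6, G+C=8
Perfect-match Tm = 2(6) + 4(8) = 12 + 32 = 44°C
Mismatches (positions where the bases are not complementary): 1 (at position 2)
Effective Tm = 44 − 1×3 = 44 − 3 = 41°C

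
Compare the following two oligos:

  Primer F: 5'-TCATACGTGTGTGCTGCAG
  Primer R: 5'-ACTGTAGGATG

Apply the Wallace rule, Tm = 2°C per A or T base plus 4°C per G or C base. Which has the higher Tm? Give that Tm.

Primer F, 58°C

Primer F: A+T=9, G+C=10 → Tm = 2(9)+4(10) = 58°C
Primer R: A+T=6, G+C=5 → Tm = 2(6)+4(5) = 32°C
58°C vs 32°C → primer F is higher.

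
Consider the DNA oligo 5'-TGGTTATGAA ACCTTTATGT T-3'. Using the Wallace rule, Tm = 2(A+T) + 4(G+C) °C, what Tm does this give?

Base counts: G=4, A=5, C=2, T=10
So N_AT = 15 and N_GC = 6.
Tm = 2×15 + 4×6 = 54°C

54°C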